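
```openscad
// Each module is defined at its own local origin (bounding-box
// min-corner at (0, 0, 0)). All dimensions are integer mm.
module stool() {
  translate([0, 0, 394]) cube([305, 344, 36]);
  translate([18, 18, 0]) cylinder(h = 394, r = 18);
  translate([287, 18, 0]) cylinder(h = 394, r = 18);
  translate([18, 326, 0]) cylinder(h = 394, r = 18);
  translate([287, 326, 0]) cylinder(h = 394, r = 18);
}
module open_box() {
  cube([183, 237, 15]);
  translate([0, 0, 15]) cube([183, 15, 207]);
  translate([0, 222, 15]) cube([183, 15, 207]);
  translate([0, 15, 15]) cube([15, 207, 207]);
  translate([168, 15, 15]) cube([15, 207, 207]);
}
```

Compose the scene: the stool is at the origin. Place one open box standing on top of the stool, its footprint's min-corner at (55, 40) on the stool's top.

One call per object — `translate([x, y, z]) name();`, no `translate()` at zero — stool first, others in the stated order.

stool();
translate([55, 40, 430]) open_box();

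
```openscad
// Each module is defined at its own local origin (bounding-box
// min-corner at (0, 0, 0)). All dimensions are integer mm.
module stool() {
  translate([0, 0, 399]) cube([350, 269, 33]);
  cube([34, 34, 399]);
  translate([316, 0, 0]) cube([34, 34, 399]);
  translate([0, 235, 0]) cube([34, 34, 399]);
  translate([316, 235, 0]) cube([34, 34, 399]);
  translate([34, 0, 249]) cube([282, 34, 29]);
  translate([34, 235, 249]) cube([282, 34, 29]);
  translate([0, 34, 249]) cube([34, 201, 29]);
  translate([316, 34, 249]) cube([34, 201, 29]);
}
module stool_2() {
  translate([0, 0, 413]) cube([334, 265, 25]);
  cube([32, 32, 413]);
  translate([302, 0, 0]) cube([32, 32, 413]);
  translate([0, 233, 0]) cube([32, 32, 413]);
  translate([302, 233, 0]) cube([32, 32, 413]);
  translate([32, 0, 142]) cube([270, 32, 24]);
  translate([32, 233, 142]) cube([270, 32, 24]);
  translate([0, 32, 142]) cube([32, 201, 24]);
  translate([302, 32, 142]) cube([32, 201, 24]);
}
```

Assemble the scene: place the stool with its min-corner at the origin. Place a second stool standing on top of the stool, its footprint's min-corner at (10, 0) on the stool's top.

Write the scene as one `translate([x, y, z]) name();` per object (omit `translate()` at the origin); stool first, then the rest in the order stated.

stool();
translate([10, 0, 432]) stool_2();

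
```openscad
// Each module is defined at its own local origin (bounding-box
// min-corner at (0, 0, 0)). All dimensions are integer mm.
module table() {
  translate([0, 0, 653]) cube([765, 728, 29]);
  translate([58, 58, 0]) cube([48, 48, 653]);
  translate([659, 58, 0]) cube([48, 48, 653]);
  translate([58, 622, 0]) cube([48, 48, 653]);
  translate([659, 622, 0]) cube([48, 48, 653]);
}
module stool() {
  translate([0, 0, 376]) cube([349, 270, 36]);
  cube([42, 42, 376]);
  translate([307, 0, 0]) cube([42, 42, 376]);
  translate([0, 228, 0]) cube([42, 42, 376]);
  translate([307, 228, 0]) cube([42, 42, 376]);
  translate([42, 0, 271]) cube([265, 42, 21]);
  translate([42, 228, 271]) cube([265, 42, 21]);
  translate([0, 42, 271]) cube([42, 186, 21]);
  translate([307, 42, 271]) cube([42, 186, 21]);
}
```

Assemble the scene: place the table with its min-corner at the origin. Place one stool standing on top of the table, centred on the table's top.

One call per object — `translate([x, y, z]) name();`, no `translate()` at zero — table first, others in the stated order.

table();
translate([208, 229, 682]) stool();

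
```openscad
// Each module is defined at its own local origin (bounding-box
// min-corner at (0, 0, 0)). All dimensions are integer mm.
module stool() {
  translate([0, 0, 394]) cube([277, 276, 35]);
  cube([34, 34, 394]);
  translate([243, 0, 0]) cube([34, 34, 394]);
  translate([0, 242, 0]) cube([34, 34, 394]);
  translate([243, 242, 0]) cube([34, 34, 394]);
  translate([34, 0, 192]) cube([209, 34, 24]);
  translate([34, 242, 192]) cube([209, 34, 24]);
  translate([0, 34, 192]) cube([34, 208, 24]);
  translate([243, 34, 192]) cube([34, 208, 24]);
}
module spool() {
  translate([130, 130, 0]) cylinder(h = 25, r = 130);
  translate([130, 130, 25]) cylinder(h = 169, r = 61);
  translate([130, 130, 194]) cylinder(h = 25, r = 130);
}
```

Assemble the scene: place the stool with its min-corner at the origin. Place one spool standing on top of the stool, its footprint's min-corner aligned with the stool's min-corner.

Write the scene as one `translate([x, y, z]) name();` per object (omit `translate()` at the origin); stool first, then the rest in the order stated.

stool();
translate([0, 0, 429]) spool();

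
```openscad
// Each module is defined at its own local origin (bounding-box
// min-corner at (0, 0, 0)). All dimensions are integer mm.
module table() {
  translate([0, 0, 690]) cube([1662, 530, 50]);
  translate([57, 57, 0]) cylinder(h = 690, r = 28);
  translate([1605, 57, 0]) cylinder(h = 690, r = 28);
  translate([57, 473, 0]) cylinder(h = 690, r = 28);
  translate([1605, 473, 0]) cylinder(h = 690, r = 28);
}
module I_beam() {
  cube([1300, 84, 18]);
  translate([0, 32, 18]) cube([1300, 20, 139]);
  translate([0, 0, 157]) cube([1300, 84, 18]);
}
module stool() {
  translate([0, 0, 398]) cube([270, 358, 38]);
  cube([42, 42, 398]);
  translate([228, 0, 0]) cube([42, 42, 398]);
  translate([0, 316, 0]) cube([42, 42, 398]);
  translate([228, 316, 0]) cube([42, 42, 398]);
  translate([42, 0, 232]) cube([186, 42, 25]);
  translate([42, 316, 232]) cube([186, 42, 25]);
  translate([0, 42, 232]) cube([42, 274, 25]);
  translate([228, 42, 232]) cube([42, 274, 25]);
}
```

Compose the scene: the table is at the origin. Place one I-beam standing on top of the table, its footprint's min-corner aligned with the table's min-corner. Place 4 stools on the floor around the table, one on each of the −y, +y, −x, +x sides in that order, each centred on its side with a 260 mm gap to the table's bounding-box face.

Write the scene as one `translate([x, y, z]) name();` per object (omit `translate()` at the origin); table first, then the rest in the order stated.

table();
translate([0, 0, 740]) I_beam();
translate([696, -618, 0]) stool();
translate([696, 790, 0]) stool();
translate([-530, 86, 0]) stool();
translate([1922, 86, 0]) stool();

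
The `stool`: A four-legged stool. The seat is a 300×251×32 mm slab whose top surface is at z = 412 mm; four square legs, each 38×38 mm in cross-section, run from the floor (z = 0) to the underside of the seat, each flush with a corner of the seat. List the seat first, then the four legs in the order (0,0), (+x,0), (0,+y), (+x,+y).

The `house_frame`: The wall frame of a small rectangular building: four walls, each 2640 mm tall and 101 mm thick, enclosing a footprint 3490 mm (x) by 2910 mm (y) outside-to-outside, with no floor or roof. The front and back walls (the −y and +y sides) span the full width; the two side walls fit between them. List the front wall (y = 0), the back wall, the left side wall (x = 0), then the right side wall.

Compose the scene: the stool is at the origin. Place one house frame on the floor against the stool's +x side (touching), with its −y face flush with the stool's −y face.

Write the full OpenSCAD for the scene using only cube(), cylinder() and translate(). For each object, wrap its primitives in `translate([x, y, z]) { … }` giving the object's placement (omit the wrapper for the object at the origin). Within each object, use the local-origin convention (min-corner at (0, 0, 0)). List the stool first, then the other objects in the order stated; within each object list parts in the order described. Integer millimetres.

translate([0, 0, 380]) cube([300, 251, 32]);
cube([38, 38, 380]);
translate([262, 0, 0]) cube([38, 38, 380]);
translate([0, 213, 0]) cube([38, 38, 380]);
translate([262, 213, 0]) cube([38, 38, 380]);
translate([300, 0, 0]) {
  cube([3490, 101, 2640]);
  translate([0, 2809, 0]) cube([3490, 101, 2640]);
  translate([0, 101, 0]) cube([101, 2708, 2640]);
  translate([3389, 101, 0]) cube([101, 2708, 2640]);
}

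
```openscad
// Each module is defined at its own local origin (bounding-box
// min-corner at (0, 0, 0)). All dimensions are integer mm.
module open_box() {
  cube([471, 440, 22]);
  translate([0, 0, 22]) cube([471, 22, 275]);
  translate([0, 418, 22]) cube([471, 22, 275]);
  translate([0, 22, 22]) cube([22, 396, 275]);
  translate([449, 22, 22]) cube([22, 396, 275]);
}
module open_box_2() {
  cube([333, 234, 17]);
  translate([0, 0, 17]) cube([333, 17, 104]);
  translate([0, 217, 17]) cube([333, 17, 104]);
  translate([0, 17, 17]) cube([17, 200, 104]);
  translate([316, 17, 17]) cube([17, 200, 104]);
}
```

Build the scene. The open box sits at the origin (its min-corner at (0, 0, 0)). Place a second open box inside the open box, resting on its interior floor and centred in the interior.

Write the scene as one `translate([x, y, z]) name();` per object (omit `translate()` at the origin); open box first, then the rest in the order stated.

open_box();
translate([69, 103, 22]) open_box_2();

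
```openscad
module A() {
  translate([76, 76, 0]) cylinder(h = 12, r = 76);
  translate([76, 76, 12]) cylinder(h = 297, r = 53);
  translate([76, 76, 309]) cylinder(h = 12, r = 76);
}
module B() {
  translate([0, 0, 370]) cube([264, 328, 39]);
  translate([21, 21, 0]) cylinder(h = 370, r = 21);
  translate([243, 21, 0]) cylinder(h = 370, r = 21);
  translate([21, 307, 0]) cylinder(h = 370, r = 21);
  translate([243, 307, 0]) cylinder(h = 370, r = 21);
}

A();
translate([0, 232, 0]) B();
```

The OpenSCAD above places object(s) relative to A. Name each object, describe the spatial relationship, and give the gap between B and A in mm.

A is a spool. B is a stool. The stool is on the floor beside the spool on its +y side. The gap between the stool and the spool is 80 mm.

The stool's nearest face is 80 mm from the spool's +y face.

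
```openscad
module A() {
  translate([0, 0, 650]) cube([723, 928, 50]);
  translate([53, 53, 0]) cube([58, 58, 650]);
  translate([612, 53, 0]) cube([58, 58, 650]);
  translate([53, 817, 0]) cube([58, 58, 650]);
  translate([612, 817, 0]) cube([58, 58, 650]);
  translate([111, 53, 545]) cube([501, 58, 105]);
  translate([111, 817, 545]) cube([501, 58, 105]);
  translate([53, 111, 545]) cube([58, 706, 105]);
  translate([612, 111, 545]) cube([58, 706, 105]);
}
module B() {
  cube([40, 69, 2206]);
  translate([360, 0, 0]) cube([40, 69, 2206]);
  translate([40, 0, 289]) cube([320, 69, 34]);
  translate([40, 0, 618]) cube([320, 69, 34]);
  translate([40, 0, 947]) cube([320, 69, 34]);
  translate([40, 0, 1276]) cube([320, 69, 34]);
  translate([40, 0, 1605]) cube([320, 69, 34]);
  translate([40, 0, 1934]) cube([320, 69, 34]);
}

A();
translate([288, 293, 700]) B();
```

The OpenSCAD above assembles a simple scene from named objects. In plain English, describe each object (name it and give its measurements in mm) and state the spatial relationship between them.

A is a table: top 723 mm (x) × 928 mm (y), 50 mm thick, upper face at z = 700 mm, on four 58×58 mm square legs, each inset 53 mm from the nearest pair of top edges, running from z = 0 to the bottom of the top. Four apron rails, 58 mm thick and 105 mm tall, run between adjacent legs with their top edges flush with the underside of the top and their outer faces flush with the legs' outer faces.

B is a wooden ladder with two side rails of 40×69 mm section and 2206 mm height, set 400 mm apart overall. Between them run 6 rectangular rungs (69 mm deep, 34 mm thick), front faces flush with the rails' −y face. The bottom of the first rung is 289 mm above the floor and each subsequent rung is 329 mm higher than the one below.

The ladder is on top of the table.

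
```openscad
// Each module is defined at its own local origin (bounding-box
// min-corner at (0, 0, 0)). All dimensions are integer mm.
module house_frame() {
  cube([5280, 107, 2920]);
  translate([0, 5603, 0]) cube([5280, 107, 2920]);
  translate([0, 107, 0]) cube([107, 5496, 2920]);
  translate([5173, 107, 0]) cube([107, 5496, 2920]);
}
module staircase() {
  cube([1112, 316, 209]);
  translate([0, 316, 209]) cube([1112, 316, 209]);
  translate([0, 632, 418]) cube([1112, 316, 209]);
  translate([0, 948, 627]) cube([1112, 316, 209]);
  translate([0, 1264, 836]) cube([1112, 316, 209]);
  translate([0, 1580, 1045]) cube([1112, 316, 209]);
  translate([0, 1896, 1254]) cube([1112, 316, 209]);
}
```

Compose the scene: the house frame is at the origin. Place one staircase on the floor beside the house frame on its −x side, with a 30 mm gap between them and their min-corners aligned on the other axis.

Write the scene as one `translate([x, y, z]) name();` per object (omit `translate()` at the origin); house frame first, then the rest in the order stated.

house_frame();
translate([-1142, 0, 0]) staircase();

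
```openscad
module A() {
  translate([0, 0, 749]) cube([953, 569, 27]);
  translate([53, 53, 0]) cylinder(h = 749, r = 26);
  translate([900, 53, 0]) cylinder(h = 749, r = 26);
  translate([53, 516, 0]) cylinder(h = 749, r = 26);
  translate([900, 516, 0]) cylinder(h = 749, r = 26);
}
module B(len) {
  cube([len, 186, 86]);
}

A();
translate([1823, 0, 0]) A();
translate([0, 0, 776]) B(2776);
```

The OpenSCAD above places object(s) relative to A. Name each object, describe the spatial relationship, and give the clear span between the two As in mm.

Second table starts at x = 1823; first ends at x = 953; clear span = 1823 − 953 = 870 mm.

A is a table. B is a beam. A beam spans the tops of two tables. The clear span between the two tables is 870 mm.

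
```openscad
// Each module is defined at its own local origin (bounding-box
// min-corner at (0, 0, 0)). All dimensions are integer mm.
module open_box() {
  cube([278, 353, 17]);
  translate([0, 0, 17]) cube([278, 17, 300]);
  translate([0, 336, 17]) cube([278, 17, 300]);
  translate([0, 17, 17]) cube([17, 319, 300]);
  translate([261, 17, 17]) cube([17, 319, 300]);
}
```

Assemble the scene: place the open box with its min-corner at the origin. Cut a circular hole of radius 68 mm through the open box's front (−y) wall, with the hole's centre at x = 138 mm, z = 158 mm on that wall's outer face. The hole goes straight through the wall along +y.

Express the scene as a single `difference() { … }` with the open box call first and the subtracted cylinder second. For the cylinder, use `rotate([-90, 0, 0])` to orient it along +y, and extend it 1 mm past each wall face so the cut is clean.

difference() {
  open_box();
  translate([138, -1, 158]) rotate([-90, 0, 0]) cylinder(h = 19, r = 68);
}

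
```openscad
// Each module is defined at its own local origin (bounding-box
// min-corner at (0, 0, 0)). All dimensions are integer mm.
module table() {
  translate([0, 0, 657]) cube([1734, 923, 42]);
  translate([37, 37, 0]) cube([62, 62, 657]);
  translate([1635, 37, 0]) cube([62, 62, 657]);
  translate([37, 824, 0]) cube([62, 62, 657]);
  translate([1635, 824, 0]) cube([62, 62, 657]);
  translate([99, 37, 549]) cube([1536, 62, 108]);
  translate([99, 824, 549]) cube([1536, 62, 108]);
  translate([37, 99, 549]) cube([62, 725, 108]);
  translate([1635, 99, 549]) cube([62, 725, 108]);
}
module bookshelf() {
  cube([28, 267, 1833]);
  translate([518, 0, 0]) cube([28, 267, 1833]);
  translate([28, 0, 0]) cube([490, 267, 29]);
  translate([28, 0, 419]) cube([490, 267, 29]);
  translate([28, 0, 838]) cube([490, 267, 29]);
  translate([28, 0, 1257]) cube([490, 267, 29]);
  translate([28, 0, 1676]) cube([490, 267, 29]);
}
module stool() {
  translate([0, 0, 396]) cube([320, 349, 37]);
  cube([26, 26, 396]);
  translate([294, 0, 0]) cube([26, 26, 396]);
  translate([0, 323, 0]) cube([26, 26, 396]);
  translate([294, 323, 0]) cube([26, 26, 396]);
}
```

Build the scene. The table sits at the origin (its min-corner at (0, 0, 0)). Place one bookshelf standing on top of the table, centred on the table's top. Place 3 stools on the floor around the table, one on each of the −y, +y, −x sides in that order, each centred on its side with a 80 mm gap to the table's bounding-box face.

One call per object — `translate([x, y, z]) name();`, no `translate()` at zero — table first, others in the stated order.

table();
translate([594, 328, 699]) bookshelf();
translate([707, -429, 0]) stool();
translate([707, 1003, 0]) stool();
translate([-400, 287, 0]) stool();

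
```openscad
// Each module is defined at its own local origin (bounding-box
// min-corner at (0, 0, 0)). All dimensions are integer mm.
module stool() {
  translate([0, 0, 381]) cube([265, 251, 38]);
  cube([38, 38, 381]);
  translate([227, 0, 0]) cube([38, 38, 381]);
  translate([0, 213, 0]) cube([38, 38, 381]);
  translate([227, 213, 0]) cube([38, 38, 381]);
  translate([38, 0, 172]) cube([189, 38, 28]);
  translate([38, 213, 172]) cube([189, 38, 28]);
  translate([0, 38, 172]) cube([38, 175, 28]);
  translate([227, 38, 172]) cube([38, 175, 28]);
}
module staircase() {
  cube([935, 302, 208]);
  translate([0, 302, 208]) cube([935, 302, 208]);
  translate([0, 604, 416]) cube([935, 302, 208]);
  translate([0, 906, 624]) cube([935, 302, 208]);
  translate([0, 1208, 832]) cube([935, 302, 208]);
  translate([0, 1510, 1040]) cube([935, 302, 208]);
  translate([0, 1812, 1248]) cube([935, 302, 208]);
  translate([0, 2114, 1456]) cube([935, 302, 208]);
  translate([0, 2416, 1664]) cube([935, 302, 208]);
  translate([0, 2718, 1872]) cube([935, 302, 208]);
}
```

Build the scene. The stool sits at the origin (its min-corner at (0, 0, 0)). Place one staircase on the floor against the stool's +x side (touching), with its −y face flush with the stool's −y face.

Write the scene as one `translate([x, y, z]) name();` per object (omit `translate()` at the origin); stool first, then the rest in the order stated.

stool();
translate([265, 0, 0]) staircase();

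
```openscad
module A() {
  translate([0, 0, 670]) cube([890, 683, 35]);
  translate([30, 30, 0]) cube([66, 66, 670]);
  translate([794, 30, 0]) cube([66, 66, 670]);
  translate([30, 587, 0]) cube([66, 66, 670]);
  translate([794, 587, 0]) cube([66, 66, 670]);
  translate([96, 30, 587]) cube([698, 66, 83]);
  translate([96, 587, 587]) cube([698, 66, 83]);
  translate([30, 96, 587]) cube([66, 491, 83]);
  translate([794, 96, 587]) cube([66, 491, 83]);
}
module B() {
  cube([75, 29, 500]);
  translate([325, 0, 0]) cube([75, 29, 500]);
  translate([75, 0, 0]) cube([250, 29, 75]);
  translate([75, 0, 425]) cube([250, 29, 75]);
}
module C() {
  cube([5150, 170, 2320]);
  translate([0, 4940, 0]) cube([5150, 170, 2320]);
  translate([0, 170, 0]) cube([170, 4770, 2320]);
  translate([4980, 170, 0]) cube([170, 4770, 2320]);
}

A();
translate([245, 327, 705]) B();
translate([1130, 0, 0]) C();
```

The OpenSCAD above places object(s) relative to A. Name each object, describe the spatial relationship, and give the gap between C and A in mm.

A is a table. B is a picture frame. C is a house frame. The picture frame is on top of the table, centred. The house frame is on the floor beside the table on its +x side. The gap between the house frame and the table is 240 mm.

The house frame's nearest face is 240 mm from the table's +x face.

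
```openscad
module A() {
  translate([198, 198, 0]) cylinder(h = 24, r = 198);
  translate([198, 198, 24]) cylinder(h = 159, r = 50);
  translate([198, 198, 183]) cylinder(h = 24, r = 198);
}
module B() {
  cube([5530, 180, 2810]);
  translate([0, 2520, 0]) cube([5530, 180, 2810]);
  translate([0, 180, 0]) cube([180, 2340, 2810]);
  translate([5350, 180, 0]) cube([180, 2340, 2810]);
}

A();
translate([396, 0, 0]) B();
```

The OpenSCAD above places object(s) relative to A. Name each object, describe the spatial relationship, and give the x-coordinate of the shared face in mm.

A is a spool. B is a house frame. The house frame is against the spool's +x side, with their −y faces flush. The x-coordinate of the shared face is 396 mm.

The spool's +x face and the house frame's −x face are both at x = 396 mm.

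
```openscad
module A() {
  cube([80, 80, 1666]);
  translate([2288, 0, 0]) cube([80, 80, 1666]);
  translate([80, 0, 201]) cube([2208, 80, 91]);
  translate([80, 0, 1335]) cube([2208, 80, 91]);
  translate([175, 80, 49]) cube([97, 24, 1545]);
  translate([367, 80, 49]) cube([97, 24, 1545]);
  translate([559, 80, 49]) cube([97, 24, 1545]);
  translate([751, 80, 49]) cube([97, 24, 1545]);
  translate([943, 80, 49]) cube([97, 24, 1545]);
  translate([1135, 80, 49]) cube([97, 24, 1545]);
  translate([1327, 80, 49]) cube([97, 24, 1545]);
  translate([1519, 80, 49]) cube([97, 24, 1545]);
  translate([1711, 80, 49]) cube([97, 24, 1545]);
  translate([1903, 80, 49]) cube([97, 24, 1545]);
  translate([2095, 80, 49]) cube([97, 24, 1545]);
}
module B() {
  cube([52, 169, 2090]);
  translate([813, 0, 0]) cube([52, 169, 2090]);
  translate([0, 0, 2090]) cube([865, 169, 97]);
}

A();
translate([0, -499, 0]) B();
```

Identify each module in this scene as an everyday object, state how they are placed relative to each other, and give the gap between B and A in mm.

The door frame's nearest face is 330 mm from the fence section's −y face.

A is a fence section. B is a door frame. The door frame is on the floor beside the fence section on its −y side. The gap between the door frame and the fence section is 330 mm.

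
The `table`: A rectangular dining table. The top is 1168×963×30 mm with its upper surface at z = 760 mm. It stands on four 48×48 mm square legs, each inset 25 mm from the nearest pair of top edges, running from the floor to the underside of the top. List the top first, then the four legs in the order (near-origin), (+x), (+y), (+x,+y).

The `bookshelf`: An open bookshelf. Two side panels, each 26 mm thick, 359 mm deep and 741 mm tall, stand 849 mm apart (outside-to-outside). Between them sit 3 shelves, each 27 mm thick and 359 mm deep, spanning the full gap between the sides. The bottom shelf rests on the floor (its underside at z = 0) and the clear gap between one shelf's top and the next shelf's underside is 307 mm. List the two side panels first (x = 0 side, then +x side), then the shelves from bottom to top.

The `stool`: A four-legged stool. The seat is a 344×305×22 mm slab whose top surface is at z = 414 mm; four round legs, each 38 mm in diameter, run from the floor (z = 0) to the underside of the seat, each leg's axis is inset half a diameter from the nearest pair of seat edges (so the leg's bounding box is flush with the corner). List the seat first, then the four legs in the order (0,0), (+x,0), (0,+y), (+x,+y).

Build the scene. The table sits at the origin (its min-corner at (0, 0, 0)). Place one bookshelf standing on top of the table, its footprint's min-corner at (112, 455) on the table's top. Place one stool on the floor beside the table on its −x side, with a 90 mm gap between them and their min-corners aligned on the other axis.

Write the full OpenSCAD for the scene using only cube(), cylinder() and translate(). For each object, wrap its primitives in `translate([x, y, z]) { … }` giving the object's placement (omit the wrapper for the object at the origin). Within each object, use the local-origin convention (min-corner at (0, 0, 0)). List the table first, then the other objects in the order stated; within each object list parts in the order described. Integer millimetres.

translate([0, 0, 730]) cube([1168, 963, 30]);
translate([25, 25, 0]) cube([48, 48, 730]);
translate([1095, 25, 0]) cube([48, 48, 730]);
translate([25, 890, 0]) cube([48, 48, 730]);
translate([1095, 890, 0]) cube([48, 48, 730]);
translate([112, 455, 760]) {
  cube([26, 359, 741]);
  translate([823, 0, 0]) cube([26, 359, 741]);
  translate([26, 0, 0]) cube([797, 359, 27]);
  translate([26, 0, 334]) cube([797, 359, 27]);
  translate([26, 0, 668]) cube([797, 359, 27]);
}
translate([-434, 0, 0]) {
  translate([0, 0, 392]) cube([344, 305, 22]);
  translate([19, 19, 0]) cylinder(h = 392, r = 19);
  translate([325, 19, 0]) cylinder(h = 392, r = 19);
  translate([19, 286, 0]) cylinder(h = 392, r = 19);
  translate([325, 286, 0]) cylinder(h = 392, r = 19);
}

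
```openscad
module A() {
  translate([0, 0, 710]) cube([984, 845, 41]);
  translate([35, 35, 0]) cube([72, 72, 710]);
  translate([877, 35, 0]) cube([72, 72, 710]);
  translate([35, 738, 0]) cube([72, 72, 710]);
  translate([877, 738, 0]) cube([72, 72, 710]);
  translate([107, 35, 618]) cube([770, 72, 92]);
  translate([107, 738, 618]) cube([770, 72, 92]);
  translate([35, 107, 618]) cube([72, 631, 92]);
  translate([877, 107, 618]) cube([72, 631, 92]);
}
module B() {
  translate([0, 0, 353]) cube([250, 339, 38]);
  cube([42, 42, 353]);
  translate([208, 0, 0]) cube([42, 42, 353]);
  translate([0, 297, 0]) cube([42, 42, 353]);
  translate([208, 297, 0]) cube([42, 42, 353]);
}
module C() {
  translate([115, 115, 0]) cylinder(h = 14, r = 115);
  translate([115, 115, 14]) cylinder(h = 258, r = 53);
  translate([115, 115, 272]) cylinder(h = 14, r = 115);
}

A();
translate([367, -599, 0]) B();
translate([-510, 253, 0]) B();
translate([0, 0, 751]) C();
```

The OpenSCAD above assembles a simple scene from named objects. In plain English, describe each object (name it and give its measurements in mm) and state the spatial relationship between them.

A is a table: top 984 mm (x) × 845 mm (y), 41 mm thick, upper face at z = 751 mm, on four 72×72 mm square legs, each inset 35 mm from the nearest pair of top edges, running from z = 0 to the bottom of the top. Four apron rails, 72 mm thick and 92 mm tall, run between adjacent legs with their top edges flush with the underside of the top and their outer faces flush with the legs' outer faces.

B is a four-legged stool. The seat is a 250×339×38 mm slab whose top surface is at z = 391 mm; four square legs, each 42×42 mm in cross-section, run from the floor (z = 0) to the underside of the seat, each flush with a corner of the seat.

C is a spool: two coaxial disc flanges of radius 115 mm and thickness 14 mm, joined by a core cylinder of radius 53 mm and height 258 mm. The lower flange rests on z = 0 and the three cylinders share a vertical axis.

Two stools sit around the table at the −y, −x sides. The spool is on top of the table.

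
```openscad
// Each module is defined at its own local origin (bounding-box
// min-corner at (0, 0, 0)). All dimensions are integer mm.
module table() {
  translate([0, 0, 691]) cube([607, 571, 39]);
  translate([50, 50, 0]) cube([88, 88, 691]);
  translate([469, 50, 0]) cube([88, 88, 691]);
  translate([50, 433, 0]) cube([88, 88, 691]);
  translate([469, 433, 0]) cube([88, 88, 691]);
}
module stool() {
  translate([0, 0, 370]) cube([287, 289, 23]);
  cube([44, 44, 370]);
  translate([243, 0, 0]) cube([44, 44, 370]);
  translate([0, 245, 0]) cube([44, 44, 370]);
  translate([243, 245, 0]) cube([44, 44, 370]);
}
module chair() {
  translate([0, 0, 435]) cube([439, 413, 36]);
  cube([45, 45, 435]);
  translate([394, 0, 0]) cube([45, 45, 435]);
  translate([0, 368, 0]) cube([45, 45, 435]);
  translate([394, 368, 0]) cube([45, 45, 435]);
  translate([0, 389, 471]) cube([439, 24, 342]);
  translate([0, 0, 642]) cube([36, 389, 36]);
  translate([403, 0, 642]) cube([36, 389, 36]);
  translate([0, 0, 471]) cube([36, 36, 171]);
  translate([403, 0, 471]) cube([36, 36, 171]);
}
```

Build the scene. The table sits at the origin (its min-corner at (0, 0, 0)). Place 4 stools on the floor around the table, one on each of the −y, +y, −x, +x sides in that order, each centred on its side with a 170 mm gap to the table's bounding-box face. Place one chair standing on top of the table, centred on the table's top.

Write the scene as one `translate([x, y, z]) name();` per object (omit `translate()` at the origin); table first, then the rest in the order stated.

table();
translate([160, -459, 0]) stool();
translate([160, 741, 0]) stool();
translate([-457, 141, 0]) stool();
translate([777, 141, 0]) stool();
translate([84, 79, 730]) chair();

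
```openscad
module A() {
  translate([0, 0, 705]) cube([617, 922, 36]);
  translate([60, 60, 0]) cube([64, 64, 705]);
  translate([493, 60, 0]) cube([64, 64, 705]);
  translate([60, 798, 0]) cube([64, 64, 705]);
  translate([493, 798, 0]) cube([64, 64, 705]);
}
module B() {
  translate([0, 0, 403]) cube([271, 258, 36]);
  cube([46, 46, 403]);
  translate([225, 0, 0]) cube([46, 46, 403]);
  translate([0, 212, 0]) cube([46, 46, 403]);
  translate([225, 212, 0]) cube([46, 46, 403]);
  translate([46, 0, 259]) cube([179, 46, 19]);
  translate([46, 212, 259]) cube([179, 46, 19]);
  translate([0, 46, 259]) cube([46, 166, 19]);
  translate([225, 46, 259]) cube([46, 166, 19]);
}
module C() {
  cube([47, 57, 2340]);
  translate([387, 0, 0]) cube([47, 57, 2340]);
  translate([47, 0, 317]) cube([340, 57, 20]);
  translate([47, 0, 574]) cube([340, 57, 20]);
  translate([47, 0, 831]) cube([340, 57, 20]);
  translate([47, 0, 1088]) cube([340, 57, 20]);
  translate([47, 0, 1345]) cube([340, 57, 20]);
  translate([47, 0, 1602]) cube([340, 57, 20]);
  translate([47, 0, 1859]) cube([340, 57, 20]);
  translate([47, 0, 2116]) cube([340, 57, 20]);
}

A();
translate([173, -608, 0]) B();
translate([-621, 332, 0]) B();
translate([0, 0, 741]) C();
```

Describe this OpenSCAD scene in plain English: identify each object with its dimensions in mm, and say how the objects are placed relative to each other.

A is a table: top 617 mm (x) × 922 mm (y), 36 mm thick, upper face at z = 741 mm, on four 64×64 mm square legs, each inset 60 mm from the nearest pair of top edges, running from z = 0 to the bottom of the top.

B is a four-legged stool. The seat is a 271×258×36 mm slab whose top surface is at z = 439 mm; four square legs, each 46×46 mm in cross-section, run from the floor (z = 0) to the underside of the seat, each flush with a corner of the seat. Four stretchers, 46 mm wide and 19 mm tall, connect adjacent legs with their undersides at z = 259 mm, each running between the inner faces of the legs it joins and aligned with the legs' outer faces on the other axis.

C is a wooden ladder with two side rails of 47×57 mm section and 2340 mm height, set 434 mm apart overall. Between them run 8 rectangular rungs (57 mm deep, 20 mm thick), front faces flush with the rails' −y face. The bottom of the first rung is 317 mm above the floor and each subsequent rung is 257 mm higher than the one below.

Two stools sit around the table at the −y, −x sides. The ladder is on top of the table.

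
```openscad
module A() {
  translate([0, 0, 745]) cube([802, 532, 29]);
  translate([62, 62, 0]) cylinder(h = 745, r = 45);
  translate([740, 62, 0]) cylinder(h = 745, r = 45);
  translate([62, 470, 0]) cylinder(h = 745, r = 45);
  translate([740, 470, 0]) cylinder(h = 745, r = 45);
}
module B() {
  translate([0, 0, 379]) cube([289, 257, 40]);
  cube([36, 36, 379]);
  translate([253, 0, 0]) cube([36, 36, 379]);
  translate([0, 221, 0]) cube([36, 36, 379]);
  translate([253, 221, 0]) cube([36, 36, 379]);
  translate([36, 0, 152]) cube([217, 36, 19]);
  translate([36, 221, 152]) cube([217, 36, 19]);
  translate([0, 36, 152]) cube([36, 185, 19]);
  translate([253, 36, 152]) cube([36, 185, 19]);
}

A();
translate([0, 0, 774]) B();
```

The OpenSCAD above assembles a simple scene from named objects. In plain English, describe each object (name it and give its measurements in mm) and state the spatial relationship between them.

A is a rectangular dining table. The top is 802×532×29 mm with its upper surface at z = 774 mm. It stands on four round legs of 90 mm diameter, each leg's bounding box inset 17 mm from the nearest pair of top edges, running from the floor to the underside of the top.

B is a simple wooden stool: a rectangular seat 289 mm (x) by 257 mm (y), 40 mm thick, top face at z = 419 mm, on four square legs, each 36×36 mm in cross-section. The legs rest on z = 0, each flush with a corner of the seat. Four stretchers, 36 mm wide and 19 mm tall, connect adjacent legs with their undersides at z = 152 mm, each running between the inner faces of the legs it joins and aligned with the legs' outer faces on the other axis.

The stool is on top of the table.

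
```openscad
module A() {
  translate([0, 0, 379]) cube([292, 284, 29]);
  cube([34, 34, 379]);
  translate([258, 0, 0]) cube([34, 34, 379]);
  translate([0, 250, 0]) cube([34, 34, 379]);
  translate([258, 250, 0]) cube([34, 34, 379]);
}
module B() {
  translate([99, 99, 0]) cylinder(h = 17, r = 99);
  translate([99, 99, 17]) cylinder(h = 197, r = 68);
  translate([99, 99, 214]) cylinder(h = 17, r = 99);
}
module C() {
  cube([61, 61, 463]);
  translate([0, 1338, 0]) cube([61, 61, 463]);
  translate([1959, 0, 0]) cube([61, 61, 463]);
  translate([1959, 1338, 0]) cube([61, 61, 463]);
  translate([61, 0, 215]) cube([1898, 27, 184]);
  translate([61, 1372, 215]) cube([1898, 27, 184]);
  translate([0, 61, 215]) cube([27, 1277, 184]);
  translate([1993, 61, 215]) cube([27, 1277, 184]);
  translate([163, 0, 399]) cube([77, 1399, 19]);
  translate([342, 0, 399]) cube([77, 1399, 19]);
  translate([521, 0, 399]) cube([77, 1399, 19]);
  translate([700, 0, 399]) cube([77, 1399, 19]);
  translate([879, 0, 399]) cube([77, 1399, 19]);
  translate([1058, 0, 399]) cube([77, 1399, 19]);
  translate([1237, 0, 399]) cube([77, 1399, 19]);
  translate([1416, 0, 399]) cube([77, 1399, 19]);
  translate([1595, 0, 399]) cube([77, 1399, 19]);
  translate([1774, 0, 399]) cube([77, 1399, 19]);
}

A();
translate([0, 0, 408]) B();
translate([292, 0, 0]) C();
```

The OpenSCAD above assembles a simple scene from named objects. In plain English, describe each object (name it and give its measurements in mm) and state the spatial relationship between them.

A is a four-legged stool. The seat is 292×284 mm, 29 mm thick, top at z = 408 mm. It stands on four square legs, each 34×34 mm in cross-section, from z = 0 to the seat underside, each flush with a corner of the seat.

B is a spool: two coaxial disc flanges of radius 99 mm and thickness 17 mm, joined by a core cylinder of radius 68 mm and height 197 mm. The lower flange rests on z = 0 and the three cylinders share a vertical axis.

C is a bed frame 2020 mm long (x) by 1399 mm wide (y). Four 61×61 mm corner posts, 463 mm tall, at the corners of the footprint. Four rails of 27 mm thickness and 184 mm height run between adjacent posts with their undersides at z = 215 mm, their outer faces flush with the outside of the frame (the two x-running rails run between the posts' inner faces; the two y-running rails run between the posts' inner faces). 10 slats, each 77 mm wide (x) and 19 mm thick, lie across the top of the two x-running rails, running the full 1399 mm width of the frame in y; the slats are evenly spaced along x between the inner faces of the end posts with equal gaps (rounded down to the nearest mm) at the −x end and between each pair — any rounding remainder accumulates at the +x end.

The spool is on top of the stool. The bed frame is against the stool's +x side, with their −y faces flush.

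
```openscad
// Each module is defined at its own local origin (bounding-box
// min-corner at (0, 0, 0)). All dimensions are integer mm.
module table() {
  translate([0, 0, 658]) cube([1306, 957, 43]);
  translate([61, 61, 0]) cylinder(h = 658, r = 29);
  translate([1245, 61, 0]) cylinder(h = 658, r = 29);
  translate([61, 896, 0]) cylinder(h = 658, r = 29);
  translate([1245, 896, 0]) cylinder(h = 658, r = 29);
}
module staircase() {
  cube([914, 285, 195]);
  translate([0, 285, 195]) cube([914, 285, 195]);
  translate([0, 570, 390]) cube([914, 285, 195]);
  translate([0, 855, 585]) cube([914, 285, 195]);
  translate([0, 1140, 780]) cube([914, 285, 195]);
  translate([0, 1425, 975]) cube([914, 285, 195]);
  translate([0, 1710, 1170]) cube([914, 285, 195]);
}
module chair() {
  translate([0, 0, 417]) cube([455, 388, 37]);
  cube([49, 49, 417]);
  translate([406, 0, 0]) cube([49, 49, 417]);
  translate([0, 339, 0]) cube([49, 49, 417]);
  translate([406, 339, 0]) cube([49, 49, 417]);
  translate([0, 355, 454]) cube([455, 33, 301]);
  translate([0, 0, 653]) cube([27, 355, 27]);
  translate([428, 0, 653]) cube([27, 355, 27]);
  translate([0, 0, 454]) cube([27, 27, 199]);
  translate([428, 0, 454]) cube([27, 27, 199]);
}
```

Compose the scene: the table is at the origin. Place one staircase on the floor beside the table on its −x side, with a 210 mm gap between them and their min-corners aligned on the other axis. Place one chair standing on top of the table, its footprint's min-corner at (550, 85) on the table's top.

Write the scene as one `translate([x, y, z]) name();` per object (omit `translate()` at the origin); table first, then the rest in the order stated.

table();
translate([-1124, 0, 0]) staircase();
translate([550, 85, 701]) chair();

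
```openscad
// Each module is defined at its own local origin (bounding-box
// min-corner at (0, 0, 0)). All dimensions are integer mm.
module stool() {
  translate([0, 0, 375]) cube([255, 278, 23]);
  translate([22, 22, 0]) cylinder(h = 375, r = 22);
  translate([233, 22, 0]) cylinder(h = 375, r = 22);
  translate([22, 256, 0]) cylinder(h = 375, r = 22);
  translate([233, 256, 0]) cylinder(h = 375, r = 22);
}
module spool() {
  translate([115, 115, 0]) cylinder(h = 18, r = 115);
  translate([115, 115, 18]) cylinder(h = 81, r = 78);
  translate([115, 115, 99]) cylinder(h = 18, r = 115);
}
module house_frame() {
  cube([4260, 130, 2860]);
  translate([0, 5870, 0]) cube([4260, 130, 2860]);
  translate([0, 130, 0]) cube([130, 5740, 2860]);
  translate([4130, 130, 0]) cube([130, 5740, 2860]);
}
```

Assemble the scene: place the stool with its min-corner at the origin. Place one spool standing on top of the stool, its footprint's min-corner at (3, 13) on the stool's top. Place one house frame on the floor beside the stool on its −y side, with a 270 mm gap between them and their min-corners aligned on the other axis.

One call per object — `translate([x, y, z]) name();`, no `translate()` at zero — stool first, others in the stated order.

stool();
translate([3, 13, 398]) spool();
translate([0, -6270, 0]) house_frame();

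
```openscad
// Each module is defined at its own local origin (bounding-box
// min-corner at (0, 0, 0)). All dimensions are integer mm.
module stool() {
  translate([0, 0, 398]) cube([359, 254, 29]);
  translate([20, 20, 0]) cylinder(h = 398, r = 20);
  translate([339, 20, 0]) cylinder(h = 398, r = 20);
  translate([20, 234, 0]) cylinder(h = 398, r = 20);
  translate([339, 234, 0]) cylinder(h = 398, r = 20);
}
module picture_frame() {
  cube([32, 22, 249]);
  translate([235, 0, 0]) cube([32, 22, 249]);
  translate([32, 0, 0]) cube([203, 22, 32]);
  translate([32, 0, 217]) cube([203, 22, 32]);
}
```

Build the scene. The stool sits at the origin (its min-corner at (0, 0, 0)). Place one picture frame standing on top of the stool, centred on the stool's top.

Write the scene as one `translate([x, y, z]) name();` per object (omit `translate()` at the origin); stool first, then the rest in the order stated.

stool();
translate([46, 116, 427]) picture_frame();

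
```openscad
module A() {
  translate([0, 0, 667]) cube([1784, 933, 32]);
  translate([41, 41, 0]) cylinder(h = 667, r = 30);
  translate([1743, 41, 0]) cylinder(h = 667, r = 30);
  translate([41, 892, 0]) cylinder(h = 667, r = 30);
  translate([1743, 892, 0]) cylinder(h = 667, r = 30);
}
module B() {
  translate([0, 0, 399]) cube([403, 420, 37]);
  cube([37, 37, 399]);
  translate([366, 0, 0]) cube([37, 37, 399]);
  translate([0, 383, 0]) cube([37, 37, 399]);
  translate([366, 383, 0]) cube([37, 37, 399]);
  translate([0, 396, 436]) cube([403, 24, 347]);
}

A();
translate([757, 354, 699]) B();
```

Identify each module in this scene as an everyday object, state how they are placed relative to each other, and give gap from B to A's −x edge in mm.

A is a table. B is a chair. The chair is on top of the table. The gap from the chair to the table's −x edge is 757 mm.

The chair's min-x is at 757; the table's min-x is 0; gap = 757 mm.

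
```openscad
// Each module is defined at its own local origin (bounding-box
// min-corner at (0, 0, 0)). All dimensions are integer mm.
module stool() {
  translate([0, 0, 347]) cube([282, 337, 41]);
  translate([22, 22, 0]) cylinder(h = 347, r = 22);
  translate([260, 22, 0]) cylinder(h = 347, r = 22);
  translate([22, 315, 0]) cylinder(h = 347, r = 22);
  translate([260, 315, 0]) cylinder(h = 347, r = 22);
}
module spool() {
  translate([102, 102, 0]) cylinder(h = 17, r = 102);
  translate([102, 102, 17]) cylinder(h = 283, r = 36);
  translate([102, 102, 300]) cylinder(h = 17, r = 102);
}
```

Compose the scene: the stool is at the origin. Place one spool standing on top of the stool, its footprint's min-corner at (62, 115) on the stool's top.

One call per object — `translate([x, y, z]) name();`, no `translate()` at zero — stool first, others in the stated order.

stool();
translate([62, 115, 388]) spool();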